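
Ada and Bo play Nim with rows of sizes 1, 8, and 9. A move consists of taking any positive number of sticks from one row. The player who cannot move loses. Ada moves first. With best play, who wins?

Write each in binary and XOR column by column:
  0001  (1)
  1000  (8)
  1001  (9)
  ----
  0000  (0)
The nim-sum is 0, so this is a P-position: the player to move is in a losing position under optimal play; Ada is about to move from it and so loses — Bo wins.

Bo wins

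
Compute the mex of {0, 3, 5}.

1

0 is in the set but 1 is not, so the mex is 1.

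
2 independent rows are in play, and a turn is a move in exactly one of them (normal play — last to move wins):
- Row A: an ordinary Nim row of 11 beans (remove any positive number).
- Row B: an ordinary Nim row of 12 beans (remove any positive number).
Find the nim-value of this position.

Row A is a plain Nim row of size 11, so its Grundy value is 11.
Row B is a plain Nim row of size 12, so its Grundy value is 12.
By the Sprague-Grundy theorem, the Grundy value of a sum of independent games is the XOR of the component values.
Combined value = 11 ⊕ 12 = 7.

7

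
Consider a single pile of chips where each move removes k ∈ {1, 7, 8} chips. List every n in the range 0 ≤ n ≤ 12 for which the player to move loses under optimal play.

0, 2, 4, 6

Grundy values for subtraction set {1, 7, 8}:
g(0) = mex{} = 0
g(1) = mex{0} = 1
g(2) = mex{1} = 0
g(3) = mex{0} = 1
g(4) = mex{1} = 0
g(5) = mex{0} = 1
g(6) = mex{1} = 0
g(7) = mex{0} = 1
g(8) = mex{0,1} = 2
g(9) = mex{0,1,2} = 3
g(10) = mex{0,1,3} = 2
g(11) = mex{0,1,2} = 3
g(12) = mex{0,1,3} = 2
The P-positions (g = 0) in 0..12 are 0, 2, 4, 6.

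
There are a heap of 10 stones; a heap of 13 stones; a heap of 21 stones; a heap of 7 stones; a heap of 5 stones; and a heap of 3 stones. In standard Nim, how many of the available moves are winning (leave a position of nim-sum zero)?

1

Compute the nim-sum pairwise:
10 ⊕ 13 = 7
7 ⊕ 21 = 18
18 ⊕ 7 = 21
21 ⊕ 5 = 16
16 ⊕ 3 = 19
The overall nim-sum is X = 19. A heap of size p has a winning move iff p XOR X < p (reduce it to p XOR X).
  10: 10 XOR 19 = 25 ≥ 10 — no move.
  13: 13 XOR 19 = 30 ≥ 13 — no move.
  21: 21 XOR 19 = 6 < 21 — winning move (to 6).
  7: 7 XOR 19 = 20 ≥ 7 — no move.
  5: 5 XOR 19 = 22 ≥ 5 — no move.
  3: 3 XOR 19 = 16 ≥ 3 — no move.
That gives 1 winning move.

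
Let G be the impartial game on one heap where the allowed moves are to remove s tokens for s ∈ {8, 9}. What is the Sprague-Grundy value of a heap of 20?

0

Grundy values for subtraction set {8, 9}:
k:     0  1  2  3  4  5  6  7  8  9 10 11 12 13 14 15 16 17 18 19 20
g(k):  0  0  0  0  0  0  0  0  1  1  1  1  1  1  1  1  2  0  0  0  0
So g(20) = 0.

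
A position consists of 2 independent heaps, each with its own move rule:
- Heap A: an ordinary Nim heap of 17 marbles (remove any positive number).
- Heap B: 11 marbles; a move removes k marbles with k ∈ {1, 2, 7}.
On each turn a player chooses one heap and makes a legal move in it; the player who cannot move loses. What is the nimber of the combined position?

19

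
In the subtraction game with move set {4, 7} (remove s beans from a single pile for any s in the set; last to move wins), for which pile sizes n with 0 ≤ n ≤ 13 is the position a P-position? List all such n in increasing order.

0, 1, 2, 3, 11, 12, 13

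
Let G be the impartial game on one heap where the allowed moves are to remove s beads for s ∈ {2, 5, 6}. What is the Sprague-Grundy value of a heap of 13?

1

Grundy values for subtraction set {2, 5, 6}:
g(0) = mex{} = 0
g(1) = mex{} = 0
g(2) = mex{0} = 1
g(3) = mex{0} = 1
g(4) = mex{1} = 0
g(5) = mex{0,1} = 2
g(6) = mex{0} = 1
g(7) = mex{0,1,2} = 3
g(8) = mex{1} = 0
g(9) = mex{0,1,3} = 2
g(10) = mex{0,2} = 1
g(11) = mex{1,2} = 0
g(12) = mex{1,3} = 0
g(13) = mex{0,3} = 1
So g(13) = 1.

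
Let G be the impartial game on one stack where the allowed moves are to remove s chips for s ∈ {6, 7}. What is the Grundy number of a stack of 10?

1

Compute g(0), g(1), … for moves {6, 7}:
k:     0  1  2  3  4  5  6  7  8  9 10
g(k):  0  0  0  0  0  0  1  1  1  1  1
So g(10) = 1.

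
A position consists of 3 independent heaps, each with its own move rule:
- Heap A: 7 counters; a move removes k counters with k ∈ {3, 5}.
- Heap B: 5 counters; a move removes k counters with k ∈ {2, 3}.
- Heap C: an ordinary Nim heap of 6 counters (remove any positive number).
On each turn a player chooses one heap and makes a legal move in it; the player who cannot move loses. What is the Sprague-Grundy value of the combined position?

Build the Grundy sequence for heap A with g(k) = mex{g(k−s) : s ∈ {3, 5}, s ≤ k}:
k:     0  1  2  3  4  5  6  7
g(k):  0  0  0  1  1  1  2  2
So g(7) = 2.
Grundy values for heap B (subtraction set {2, 3}):
k:     0  1  2  3  4  5
g(k):  0  0  1  1  2  0
So g(5) = 0.
Heap C is a plain Nim heap of size 6, so its Grundy value is 6.
By the Sprague-Grundy theorem, the Grundy value of a sum of independent games is the XOR of the component values.
Combined value = 2 XOR 0 XOR 6 = 4.

4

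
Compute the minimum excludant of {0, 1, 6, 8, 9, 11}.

2

The values 0, 1 are all present; 2 is the first non-negative integer missing from the set.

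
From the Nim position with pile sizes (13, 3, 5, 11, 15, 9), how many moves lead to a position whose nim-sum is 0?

Compute the nim-sum pairwise:
13 ^ 3 = 14
14 ^ 5 = 11
11 ^ 11 = 0
0 ^ 15 = 15
15 ^ 9 = 6
The overall nim-sum is X = 6. A pile of size p has a winning move iff p XOR X < p (reduce it to p XOR X).
  13: 13 XOR 6 = 11 < 13 — winning move (to 11).
  3: 3 XOR 6 = 5 ≥ 3 — no move.
  5: 5 XOR 6 = 3 < 5 — winning move (to 3).
  11: 11 XOR 6 = 13 ≥ 11 — no move.
  15: 15 XOR 6 = 9 < 15 — winning move (to 9).
  9: 9 XOR 6 = 15 ≥ 9 — no move.
That gives 3 winning moves.

3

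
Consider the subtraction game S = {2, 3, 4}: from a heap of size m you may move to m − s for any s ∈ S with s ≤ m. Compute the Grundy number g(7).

0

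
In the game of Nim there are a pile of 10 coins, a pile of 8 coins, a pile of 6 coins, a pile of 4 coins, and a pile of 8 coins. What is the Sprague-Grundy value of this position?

8

Compute the nim-sum pairwise:
10 XOR 8 = 2
2 XOR 6 = 4
4 XOR 4 = 0
0 XOR 8 = 8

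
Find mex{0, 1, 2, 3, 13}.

4

The values 0, 1, 2, 3 are all present; 4 is the first non-negative integer missing from the set.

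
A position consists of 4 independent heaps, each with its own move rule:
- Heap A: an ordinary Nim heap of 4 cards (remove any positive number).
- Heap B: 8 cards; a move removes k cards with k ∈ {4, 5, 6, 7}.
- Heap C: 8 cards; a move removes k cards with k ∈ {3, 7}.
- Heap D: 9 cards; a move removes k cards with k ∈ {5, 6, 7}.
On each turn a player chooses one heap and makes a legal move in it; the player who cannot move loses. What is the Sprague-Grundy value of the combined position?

5

Heap A is a plain Nim heap of size 4, so its Grundy value is 4.
Build the Grundy sequence for heap B with g(k) = mex{g(k−s) : s ∈ {4, 5, 6, 7}, s ≤ k}:
g(0) = mex{} = 0
g(1) = mex{} = 0
g(2) = mex{} = 0
g(3) = mex{} = 0
g(4) = mex{0} = 1
g(5) = mex{0} = 1
g(6) = mex{0} = 1
g(7) = mex{0} = 1
g(8) = mex{0,1} = 2
So g(8) = 2.
For heap C, compute g(0), g(1), … with moves {3, 7}:
k:     0  1  2  3  4  5  6  7  8
g(k):  0  0  0  1  1  1  0  2  2
So g(8) = 2.
Build the Grundy sequence for heap D with g(k) = mex{g(k−s) : s ∈ {5, 6, 7}, s ≤ k}:
k:     0  1  2  3  4  5  6  7  8  9
g(k):  0  0  0  0  0  1  1  1  1  1
So g(9) = 1.
By the Sprague-Grundy theorem, the Grundy value of a sum of independent games is the XOR of the component values.
Combined value = 4 XOR 2 XOR 2 XOR 1 = 5.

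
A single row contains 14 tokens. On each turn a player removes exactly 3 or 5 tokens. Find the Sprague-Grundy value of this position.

2

Compute g(0), g(1), … for moves {3, 5}:
g(0) = mex{} = 0
g(1) = mex{} = 0
g(2) = mex{} = 0
g(3) = mex{0} = 1
g(4) = mex{0} = 1
g(5) = mex{0} = 1
g(6) = mex{0,1} = 2
g(7) = mex{0,1} = 2
g(8) = mex{1} = 0
g(9) = mex{1,2} = 0
g(10) = mex{1,2} = 0
g(11) = mex{0,2} = 1
g(12) = mex{0,2} = 1
g(13) = mex{0} = 1
g(14) = mex{0,1} = 2
So g(14) = 2.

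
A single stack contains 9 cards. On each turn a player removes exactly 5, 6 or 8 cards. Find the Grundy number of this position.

1

Compute g(0), g(1), … for moves {5, 6, 8}:
k:     0  1  2  3  4  5  6  7  8  9
g(k):  0  0  0  0  0  1  1  1  1  1
So g(9) = 1.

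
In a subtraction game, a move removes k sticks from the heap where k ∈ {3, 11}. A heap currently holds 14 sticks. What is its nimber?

0

Grundy values for subtraction set {3, 11}:
k:     0  1  2  3  4  5  6  7  8  9 10 11 12 13 14
g(k):  0  0  0  1  1  1  0  0  0  1  1  1  2  2  0
So g(14) = 0.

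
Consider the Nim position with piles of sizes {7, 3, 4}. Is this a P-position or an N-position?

P-position

Compute the nim-sum pairwise:
7 XOR 3 = 4
4 XOR 4 = 0
The nim-sum is 0, so this is a P-position: the player to move is in a losing position under optimal play.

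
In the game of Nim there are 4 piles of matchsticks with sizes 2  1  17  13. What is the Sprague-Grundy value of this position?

31

Write each in binary and XOR column by column:
  00010  (2)
  00001  (1)
  10001  (17)
  01101  (13)
  -----
  11111  (31)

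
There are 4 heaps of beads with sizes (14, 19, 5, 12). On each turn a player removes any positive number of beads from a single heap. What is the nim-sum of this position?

20

Compute the nim-sum pairwise:
14 ⊕ 19 = 29
29 ⊕ 5 = 24
24 ⊕ 12 = 20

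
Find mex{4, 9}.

0

0 is not in the set, so the mex is 0.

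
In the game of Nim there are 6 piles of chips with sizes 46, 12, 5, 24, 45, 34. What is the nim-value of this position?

48

Nim-sum: 46 ⊕ 12 ⊕ 5 ⊕ 24 ⊕ 45 ⊕ 34 = 48.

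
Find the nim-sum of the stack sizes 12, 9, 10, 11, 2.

6

Compute the nim-sum pairwise:
12 ^ 9 = 5
5 ^ 10 = 15
15 ^ 11 = 4
4 ^ 2 = 6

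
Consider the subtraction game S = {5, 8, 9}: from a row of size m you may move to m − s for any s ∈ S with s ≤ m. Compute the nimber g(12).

Grundy values for subtraction set {5, 8, 9}:
g(0) = mex{} = 0
g(1) = mex{} = 0
g(2) = mex{} = 0
g(3) = mex{} = 0
g(4) = mex{} = 0
g(5) = mex{0} = 1
g(6) = mex{0} = 1
g(7) = mex{0} = 1
g(8) = mex{0} = 1
g(9) = mex{0} = 1
g(10) = mex{0,1} = 2
g(11) = mex{0,1} = 2
g(12) = mex{0,1} = 2
So g(12) = 2.

2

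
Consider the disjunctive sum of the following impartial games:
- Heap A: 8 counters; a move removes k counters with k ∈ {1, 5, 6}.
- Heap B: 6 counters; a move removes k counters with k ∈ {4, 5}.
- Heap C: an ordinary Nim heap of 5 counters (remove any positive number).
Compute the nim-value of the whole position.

Grundy values for heap A (subtraction set {1, 5, 6}):
k:     0  1  2  3  4  5  6  7  8
g(k):  0  1  0  1  0  1  2  3  2
So g(8) = 2.
Grundy values for heap B (subtraction set {4, 5}):
g(0) = mex{} = 0
g(1) = mex{} = 0
g(2) = mex{} = 0
g(3) = mex{} = 0
g(4) = mex{0} = 1
g(5) = mex{0} = 1
g(6) = mex{0} = 1
So g(6) = 1.
Heap C is a plain Nim heap of size 5, so its Grundy value is 5.
By the Sprague-Grundy theorem, the Grundy value of a sum of independent games is the XOR of the component values.
Combined value = 2 ⊕ 1 ⊕ 5 = 6.

6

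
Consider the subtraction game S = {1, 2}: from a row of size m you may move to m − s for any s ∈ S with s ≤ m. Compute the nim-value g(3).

0

Compute g(0), g(1), … for moves {1, 2}:
g(0) = mex{} = 0
g(1) = mex{0} = 1
g(2) = mex{0,1} = 2
g(3) = mex{1,2} = 0
So g(3) = 0.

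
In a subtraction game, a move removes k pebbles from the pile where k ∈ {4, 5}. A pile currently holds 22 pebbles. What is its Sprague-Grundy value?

Grundy values for subtraction set {4, 5}:
k:     0  1  2  3  4  5  6  7  8  9 10 11 12 13 14 15 16 17 18 19 20 21 22
g(k):  0  0  0  0  1  1  1  1  2  0  0  0  0  1  1  1  1  2  0  0  0  0  1
So g(22) = 1.

1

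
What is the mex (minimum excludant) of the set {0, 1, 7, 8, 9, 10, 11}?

The values 0, 1 are all present; 2 is the first non-negative integer missing from the set.

2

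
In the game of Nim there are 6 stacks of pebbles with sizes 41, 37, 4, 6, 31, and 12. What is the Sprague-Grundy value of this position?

29

Compute the nim-sum pairwise:
41 XOR 37 = 12
12 XOR 4 = 8
8 XOR 6 = 14
14 XOR 31 = 17
17 XOR 12 = 29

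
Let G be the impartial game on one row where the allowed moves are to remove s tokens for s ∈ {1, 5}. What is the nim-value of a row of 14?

Compute g(0), g(1), … for moves {1, 5}:
k:     0  1  2  3  4  5  6  7  8  9 10 11 12 13 14
g(k):  0  1  0  1  0  1  0  1  0  1  0  1  0  1  0
So g(14) = 0.

0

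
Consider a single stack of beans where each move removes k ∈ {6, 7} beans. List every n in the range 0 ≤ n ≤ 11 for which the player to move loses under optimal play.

Grundy values for subtraction set {6, 7}:
g(0) = mex{} = 0
g(1) = mex{} = 0
g(2) = mex{} = 0
g(3) = mex{} = 0
g(4) = mex{} = 0
g(5) = mex{} = 0
g(6) = mex{0} = 1
g(7) = mex{0} = 1
g(8) = mex{0} = 1
g(9) = mex{0} = 1
g(10) = mex{0} = 1
g(11) = mex{0} = 1
The P-positions (g = 0) in 0..11 are 0, 1, 2, 3, 4, 5.

0, 1, 2, 3, 4, 5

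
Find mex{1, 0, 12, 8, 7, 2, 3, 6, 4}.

5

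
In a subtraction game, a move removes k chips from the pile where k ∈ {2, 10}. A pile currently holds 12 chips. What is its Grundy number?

Build the Grundy sequence with g(k) = mex{g(k−s) : s ∈ {2, 10}, s ≤ k}:
k:     0  1  2  3  4  5  6  7  8  9 10 11 12
g(k):  0  0  1  1  0  0  1  1  0  0  1  1  0
So g(12) = 0.

0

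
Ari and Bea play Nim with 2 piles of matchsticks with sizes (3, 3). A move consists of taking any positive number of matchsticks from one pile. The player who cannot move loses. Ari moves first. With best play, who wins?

Bea wins

Nim-sum: 3 ⊕ 3 = 0.
The nim-sum is 0, so this is a P-position: the player to move is in a losing position under optimal play; Ari is about to move from it and so loses — Bea wins.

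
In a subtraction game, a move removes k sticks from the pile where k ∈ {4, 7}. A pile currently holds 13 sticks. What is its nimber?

0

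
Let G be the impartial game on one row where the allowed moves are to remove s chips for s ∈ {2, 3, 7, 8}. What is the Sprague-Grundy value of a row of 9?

2

Grundy values for subtraction set {2, 3, 7, 8}:
k:     0  1  2  3  4  5  6  7  8  9
g(k):  0  0  1  1  2  0  0  1  1  2
So g(9) = 2.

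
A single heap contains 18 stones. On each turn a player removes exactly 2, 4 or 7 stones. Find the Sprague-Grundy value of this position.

0

Build the Grundy sequence with g(k) = mex{g(k−s) : s ∈ {2, 4, 7}, s ≤ k}:
k:     0  1  2  3  4  5  6  7  8  9 10 11 12 13 14 15 16 17 18
g(k):  0  0  1  1  2  2  0  3  1  0  2  1  0  2  1  0  2  1  0
So g(18) = 0.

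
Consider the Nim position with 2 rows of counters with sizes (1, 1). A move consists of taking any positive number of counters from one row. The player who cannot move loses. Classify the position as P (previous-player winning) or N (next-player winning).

Write each in binary and XOR column by column:
  1  (1)
  1  (1)
  -
  0  (0)
The nim-sum is 0, so this is a P-position: the player to move is in a losing position under optimal play.

P-position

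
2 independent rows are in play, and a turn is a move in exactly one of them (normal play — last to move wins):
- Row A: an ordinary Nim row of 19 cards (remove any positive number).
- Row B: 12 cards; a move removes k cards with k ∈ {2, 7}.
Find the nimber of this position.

18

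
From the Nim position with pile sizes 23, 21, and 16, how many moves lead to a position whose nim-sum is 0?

Nim-sum: 23 XOR 21 XOR 16 = 18.
The overall nim-sum is X = 18. A pile of size p has a winning move iff p XOR X < p (reduce it to p XOR X).
  23: 23 XOR 18 = 5 < 23 — winning move (to 5).
  21: 21 XOR 18 = 7 < 21 — winning move (to 7).
  16: 16 XOR 18 = 2 < 16 — winning move (to 2).
That gives 3 winning moves.

3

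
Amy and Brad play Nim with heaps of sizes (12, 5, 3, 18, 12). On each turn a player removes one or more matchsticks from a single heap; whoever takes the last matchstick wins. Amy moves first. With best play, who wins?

Amy wins

Write each in binary and XOR column by column:
  01100  (12)
  00101  (5)
  00011  (3)
  10010  (18)
  01100  (12)
  -----
  10100  (20)
The nim-sum is 20 ≠ 0, so this is an N-position: the player to move can win; Amy has a winning move.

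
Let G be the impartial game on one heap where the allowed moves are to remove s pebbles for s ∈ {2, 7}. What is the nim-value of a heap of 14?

0

Build the Grundy sequence with g(k) = mex{g(k−s) : s ∈ {2, 7}, s ≤ k}:
g(0) = mex{} = 0
g(1) = mex{} = 0
g(2) = mex{0} = 1
g(3) = mex{0} = 1
g(4) = mex{1} = 0
g(5) = mex{1} = 0
g(6) = mex{0} = 1
g(7) = mex{0} = 1
g(8) = mex{0,1} = 2
g(9) = mex{1} = 0
g(10) = mex{1,2} = 0
g(11) = mex{0} = 1
g(12) = mex{0} = 1
g(13) = mex{1} = 0
g(14) = mex{1} = 0
So g(14) = 0.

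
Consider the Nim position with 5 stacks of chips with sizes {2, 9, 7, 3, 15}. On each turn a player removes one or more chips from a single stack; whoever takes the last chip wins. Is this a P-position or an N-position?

P-position

Compute the nim-sum pairwise:
2 ⊕ 9 = 11
11 ⊕ 7 = 12
12 ⊕ 3 = 15
15 ⊕ 15 = 0
The nim-sum is 0, so this is a P-position: the player to move is in a losing position under optimal play.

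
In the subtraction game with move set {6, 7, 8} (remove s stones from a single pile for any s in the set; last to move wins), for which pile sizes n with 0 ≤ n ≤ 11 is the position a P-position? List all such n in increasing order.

Grundy values for subtraction set {6, 7, 8}:
g(0) = mex{} = 0
g(1) = mex{} = 0
g(2) = mex{} = 0
g(3) = mex{} = 0
g(4) = mex{} = 0
g(5) = mex{} = 0
g(6) = mex{0} = 1
g(7) = mex{0} = 1
g(8) = mex{0} = 1
g(9) = mex{0} = 1
g(10) = mex{0} = 1
g(11) = mex{0} = 1
The P-positions (g = 0) in 0..11 are 0, 1, 2, 3, 4, 5.

0, 1, 2, 3, 4, 5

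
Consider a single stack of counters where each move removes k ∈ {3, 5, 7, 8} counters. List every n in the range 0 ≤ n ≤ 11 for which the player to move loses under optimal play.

0, 1, 2, 11

Grundy values for subtraction set {3, 5, 7, 8}:
k:     0  1  2  3  4  5  6  7  8  9 10 11
g(k):  0  0  0  1  1  1  2  2  2  3  3  0
The P-positions (g = 0) in 0..11 are 0, 1, 2, 11.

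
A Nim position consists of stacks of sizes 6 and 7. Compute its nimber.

Nim-sum: 6 XOR 7 = 1.

1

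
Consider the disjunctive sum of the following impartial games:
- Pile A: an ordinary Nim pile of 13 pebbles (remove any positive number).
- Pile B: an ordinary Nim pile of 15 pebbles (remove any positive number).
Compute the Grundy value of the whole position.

2

Pile A is a plain Nim pile of size 13, so its Grundy value is 13.
Pile B is a plain Nim pile of size 15, so its Grundy value is 15.
By the Sprague-Grundy theorem, the Grundy value of a sum of independent games is the XOR of the component values.
Combined value = 13 ⊕ 15 = 2.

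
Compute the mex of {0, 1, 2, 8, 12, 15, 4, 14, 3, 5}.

6

The values 0, 1, 2, 3, 4, 5 are all present; 6 is the first non-negative integer missing from the set.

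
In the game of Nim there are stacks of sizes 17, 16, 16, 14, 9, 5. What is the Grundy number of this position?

19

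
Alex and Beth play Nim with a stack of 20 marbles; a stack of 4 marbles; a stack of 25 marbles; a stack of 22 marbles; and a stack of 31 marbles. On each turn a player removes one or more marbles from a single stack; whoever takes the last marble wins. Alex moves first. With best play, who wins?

Beth wins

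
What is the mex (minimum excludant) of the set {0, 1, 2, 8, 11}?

The values 0, 1, 2 are all present; 3 is the first non-negative integer missing from the set.

3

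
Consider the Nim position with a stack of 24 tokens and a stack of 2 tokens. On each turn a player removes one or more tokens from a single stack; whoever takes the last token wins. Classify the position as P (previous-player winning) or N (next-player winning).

N-position

Compute the nim-sum pairwise:
24 XOR 2 = 26
The nim-sum is 26 ≠ 0, so this is an N-position: the player to move can win.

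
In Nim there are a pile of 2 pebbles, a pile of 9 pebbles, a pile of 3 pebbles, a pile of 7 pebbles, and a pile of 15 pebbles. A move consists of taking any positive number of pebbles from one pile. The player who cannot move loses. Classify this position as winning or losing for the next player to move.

Write each in binary and XOR column by column:
  0010  (2)
  1001  (9)
  0011  (3)
  0111  (7)
  1111  (15)
  ----
  0000  (0)
The nim-sum is 0, so this is a P-position: the player to move is in a losing position under optimal play.

Losing position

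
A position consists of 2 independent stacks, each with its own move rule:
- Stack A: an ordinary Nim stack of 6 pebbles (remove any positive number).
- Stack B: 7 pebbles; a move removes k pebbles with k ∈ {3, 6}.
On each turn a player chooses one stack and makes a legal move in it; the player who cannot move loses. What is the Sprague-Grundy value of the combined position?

Stack A is a plain Nim stack of size 6, so its Grundy value is 6.
For stack B, compute g(0), g(1), … with moves {3, 6}:
k:     0  1  2  3  4  5  6  7
g(k):  0  0  0  1  1  1  2  2
So g(7) = 2.
The value of a disjunctive sum is the nim-sum of the parts.
Combined value = 6 XOR 2 = 4.

4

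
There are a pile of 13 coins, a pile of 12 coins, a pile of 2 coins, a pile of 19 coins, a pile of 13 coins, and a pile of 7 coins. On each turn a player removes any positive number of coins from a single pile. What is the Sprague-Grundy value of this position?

Bitwise XOR of the heap sizes:
  01101  (13)
  01100  (12)
  00010  (2)
  10011  (19)
  01101  (13)
  00111  (7)
  -----
  11010  (26)

26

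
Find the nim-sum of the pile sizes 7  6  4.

Nim-sum: 7 ⊕ 6 ⊕ 4 = 5.

5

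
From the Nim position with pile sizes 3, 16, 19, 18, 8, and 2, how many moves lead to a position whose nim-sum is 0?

3

Compute the nim-sum pairwise:
3 ^ 16 = 19
19 ^ 19 = 0
0 ^ 18 = 18
18 ^ 8 = 26
26 ^ 2 = 24
The overall nim-sum is X = 24. A pile of size p has a winning move iff p XOR X < p (reduce it to p XOR X).
  3: 3 XOR 24 = 27 ≥ 3 — no move.
  16: 16 XOR 24 = 8 < 16 — winning move (to 8).
  19: 19 XOR 24 = 11 < 19 — winning move (to 11).
  18: 18 XOR 24 = 10 < 18 — winning move (to 10).
  8: 8 XOR 24 = 16 ≥ 8 — no move.
  2: 2 XOR 24 = 26 ≥ 2 — no move.
That gives 3 winning moves.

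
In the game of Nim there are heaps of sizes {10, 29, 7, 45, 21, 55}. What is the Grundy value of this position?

31

Nim-sum: 10 ^ 29 ^ 7 ^ 45 ^ 21 ^ 55 = 31.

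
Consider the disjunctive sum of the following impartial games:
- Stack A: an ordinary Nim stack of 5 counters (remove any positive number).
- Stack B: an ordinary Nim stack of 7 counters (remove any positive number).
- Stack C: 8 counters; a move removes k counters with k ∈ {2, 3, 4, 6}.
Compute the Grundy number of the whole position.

Stack A is a plain Nim stack of size 5, so its Grundy value is 5.
Stack B is a plain Nim stack of size 7, so its Grundy value is 7.
For stack C, compute g(0), g(1), … with moves {2, 3, 4, 6}:
k:     0  1  2  3  4  5  6  7  8
g(k):  0  0  1  1  2  2  3  3  0
So g(8) = 0.
The value of a disjunctive sum is the nim-sum of the parts.
Combined value = 5 ⊕ 7 ⊕ 0 = 2.

2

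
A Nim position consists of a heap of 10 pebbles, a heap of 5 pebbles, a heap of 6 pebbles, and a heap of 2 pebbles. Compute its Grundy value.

11

Bitwise XOR of the heap sizes:
  1010  (10)
  0101  (5)
  0110  (6)
  0010  (2)
  ----
  1011  (11)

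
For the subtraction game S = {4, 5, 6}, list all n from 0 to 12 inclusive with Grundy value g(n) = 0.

Grundy values for subtraction set {4, 5, 6}:
k:     0  1  2  3  4  5  6  7  8  9 10 11 12
g(k):  0  0  0  0  1  1  1  1  2  2  0  0  0
The P-positions (g = 0) in 0..12 are 0, 1, 2, 3, 10, 11, 12.

0, 1, 2, 3, 10, 11, 12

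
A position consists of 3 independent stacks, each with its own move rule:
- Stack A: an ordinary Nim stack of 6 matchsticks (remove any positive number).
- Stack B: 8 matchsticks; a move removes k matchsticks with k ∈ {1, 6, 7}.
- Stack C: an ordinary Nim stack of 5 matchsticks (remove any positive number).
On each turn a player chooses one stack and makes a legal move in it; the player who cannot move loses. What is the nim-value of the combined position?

Stack A is a plain Nim stack of size 6, so its Grundy value is 6.
For stack B, compute g(0), g(1), … with moves {1, 6, 7}:
k:     0  1  2  3  4  5  6  7  8
g(k):  0  1  0  1  0  1  2  3  2
So g(8) = 2.
Stack C is a plain Nim stack of size 5, so its Grundy value is 5.
By the Sprague-Grundy theorem, the Grundy value of a sum of independent games is the XOR of the component values.
Combined value = 6 XOR 2 XOR 5 = 1.

1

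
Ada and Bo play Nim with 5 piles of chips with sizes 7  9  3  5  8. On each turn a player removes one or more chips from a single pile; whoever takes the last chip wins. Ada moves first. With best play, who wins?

Bitwise XOR of the heap sizes:
  0111  (7)
  1001  (9)
  0011  (3)
  0101  (5)
  1000  (8)
  ----
  0000  (0)
The nim-sum is 0, so this is a P-position: the player to move is in a losing position under optimal play; Ada is about to move from it and so loses — Bo wins.

Bo wins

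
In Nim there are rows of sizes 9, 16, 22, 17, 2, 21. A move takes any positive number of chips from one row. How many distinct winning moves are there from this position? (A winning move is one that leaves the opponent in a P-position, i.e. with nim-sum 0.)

Nim-sum: 9 ⊕ 16 ⊕ 22 ⊕ 17 ⊕ 2 ⊕ 21 = 9.
The overall nim-sum is X = 9. A row of size p has a winning move iff p XOR X < p (reduce it to p XOR X).
  9: 9 XOR 9 = 0 < 9 — winning move (to 0).
  16: 16 XOR 9 = 25 ≥ 16 — no move.
  22: 22 XOR 9 = 31 ≥ 22 — no move.
  17: 17 XOR 9 = 24 ≥ 17 — no move.
  2: 2 XOR 9 = 11 ≥ 2 — no move.
  21: 21 XOR 9 = 28 ≥ 21 — no move.
That gives 1 winning move.

1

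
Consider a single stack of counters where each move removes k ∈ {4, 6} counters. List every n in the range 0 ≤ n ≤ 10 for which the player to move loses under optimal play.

0, 1, 2, 3, 10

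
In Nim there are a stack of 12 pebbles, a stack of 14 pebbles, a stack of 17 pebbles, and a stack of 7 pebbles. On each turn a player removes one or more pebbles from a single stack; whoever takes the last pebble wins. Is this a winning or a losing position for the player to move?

In binary:
  01100  (12)
  01110  (14)
  10001  (17)
  00111  (7)
  -----
  10100  (20)
The nim-sum is 20 ≠ 0, so this is an N-position: the player to move can win.

Winning position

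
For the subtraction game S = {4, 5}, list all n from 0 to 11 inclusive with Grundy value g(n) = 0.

0, 1, 2, 3, 9, 10, 11

Compute g(0), g(1), … for moves {4, 5}:
k:     0  1  2  3  4  5  6  7  8  9 10 11
g(k):  0  0  0  0  1  1  1  1  2  0  0  0
The P-positions (g = 0) in 0..11 are 0, 1, 2, 3, 9, 10, 11.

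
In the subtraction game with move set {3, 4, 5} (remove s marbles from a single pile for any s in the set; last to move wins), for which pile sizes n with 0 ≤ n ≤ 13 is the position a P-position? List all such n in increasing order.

0, 1, 2, 8, 9, 10

Build the Grundy sequence with g(k) = mex{g(k−s) : s ∈ {3, 4, 5}, s ≤ k}:
k:     0  1  2  3  4  5  6  7  8  9 10 11 12 13
g(k):  0  0  0  1  1  1  2  2  0  0  0  1  1  1
The P-positions (g = 0) in 0..13 are 0, 1, 2, 8, 9, 10.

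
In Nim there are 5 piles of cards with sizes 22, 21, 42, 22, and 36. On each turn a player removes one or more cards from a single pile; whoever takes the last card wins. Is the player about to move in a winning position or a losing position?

Winning position

Write each in binary and XOR column by column:
  010110  (22)
  010101  (21)
  101010  (42)
  010110  (22)
  100100  (36)
  ------
  011011  (27)
The nim-sum is 27 ≠ 0, so this is an N-position: the player to move can win.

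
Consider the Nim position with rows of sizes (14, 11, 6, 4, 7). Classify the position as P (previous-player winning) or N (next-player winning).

Compute the nim-sum pairwise:
14 XOR 11 = 5
5 XOR 6 = 3
3 XOR 4 = 7
7 XOR 7 = 0
The nim-sum is 0, so this is a P-position: the player to move is in a losing position under optimal play.

P-position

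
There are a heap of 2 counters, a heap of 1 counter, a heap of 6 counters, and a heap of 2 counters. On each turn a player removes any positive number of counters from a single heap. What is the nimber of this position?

Nim-sum: 2 XOR 1 XOR 6 XOR 2 = 7.

7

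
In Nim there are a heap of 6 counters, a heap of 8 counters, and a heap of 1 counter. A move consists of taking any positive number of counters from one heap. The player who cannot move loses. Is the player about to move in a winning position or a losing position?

In binary:
  0110  (6)
  1000  (8)
  0001  (1)
  ----
  1111  (15)
The nim-sum is 15 ≠ 0, so this is an N-position: the player to move can win.

Winning position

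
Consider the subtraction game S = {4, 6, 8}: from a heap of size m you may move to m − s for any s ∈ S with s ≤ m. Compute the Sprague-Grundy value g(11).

2

Build the Grundy sequence with g(k) = mex{g(k−s) : s ∈ {4, 6, 8}, s ≤ k}:
k:     0  1  2  3  4  5  6  7  8  9 10 11
g(k):  0  0  0  0  1  1  1  1  2  2  2  2
So g(11) = 2.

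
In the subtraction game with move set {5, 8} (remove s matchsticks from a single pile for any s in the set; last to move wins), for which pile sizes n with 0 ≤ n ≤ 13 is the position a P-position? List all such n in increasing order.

0, 1, 2, 3, 4, 13

Grundy values for subtraction set {5, 8}:
k:     0  1  2  3  4  5  6  7  8  9 10 11 12 13
g(k):  0  0  0  0  0  1  1  1  1  1  2  2  2  0
The P-positions (g = 0) in 0..13 are 0, 1, 2, 3, 4, 13.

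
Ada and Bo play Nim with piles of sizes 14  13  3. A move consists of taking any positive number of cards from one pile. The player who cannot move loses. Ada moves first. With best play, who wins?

Bo wins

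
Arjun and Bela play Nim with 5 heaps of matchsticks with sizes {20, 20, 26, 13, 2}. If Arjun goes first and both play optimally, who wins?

Compute the nim-sum pairwise:
20 ⊕ 20 = 0
0 ⊕ 26 = 26
26 ⊕ 13 = 23
23 ⊕ 2 = 21
The nim-sum is 21 ≠ 0, so this is an N-position: the player to move can win; Arjun has a winning move.

Arjun wins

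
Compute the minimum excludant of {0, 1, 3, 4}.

2

The values 0, 1 are all present; 2 is the first non-negative integer missing from the set.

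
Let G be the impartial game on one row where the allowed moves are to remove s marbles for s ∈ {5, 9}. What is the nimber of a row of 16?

0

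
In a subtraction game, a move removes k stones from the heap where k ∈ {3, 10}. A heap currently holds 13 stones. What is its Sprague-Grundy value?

0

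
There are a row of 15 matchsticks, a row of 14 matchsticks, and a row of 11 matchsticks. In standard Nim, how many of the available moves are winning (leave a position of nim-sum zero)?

3

Write each in binary and XOR column by column:
  1111  (15)
  1110  (14)
  1011  (11)
  ----
  1010  (10)
The overall nim-sum is X = 10. A row of size p has a winning move iff p XOR X < p (reduce it to p XOR X).
  15: 15 XOR 10 = 5 < 15 — winning move (to 5).
  14: 14 XOR 10 = 4 < 14 — winning move (to 4).
  11: 11 XOR 10 = 1 < 11 — winning move (to 1).
That gives 3 winning moves.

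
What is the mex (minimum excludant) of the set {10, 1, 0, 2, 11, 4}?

The values 0, 1, 2 are all present; 3 is the first non-negative integer missing from the set.

3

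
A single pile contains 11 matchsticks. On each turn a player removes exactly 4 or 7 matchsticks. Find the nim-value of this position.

0

Compute g(0), g(1), … for moves {4, 7}:
g(0) = mex{} = 0
g(1) = mex{} = 0
g(2) = mex{} = 0
g(3) = mex{} = 0
g(4) = mex{0} = 1
g(5) = mex{0} = 1
g(6) = mex{0} = 1
g(7) = mex{0} = 1
g(8) = mex{0,1} = 2
g(9) = mex{0,1} = 2
g(10) = mex{0,1} = 2
g(11) = mex{1} = 0
So g(11) = 0.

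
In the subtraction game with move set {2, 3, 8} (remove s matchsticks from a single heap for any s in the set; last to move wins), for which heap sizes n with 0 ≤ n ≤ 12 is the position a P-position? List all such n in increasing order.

0, 1, 5, 6, 10, 11

Grundy values for subtraction set {2, 3, 8}:
k:     0  1  2  3  4  5  6  7  8  9 10 11 12
g(k):  0  0  1  1  2  0  0  1  1  2  0  0  1
The P-positions (g = 0) in 0..12 are 0, 1, 5, 6, 10, 11.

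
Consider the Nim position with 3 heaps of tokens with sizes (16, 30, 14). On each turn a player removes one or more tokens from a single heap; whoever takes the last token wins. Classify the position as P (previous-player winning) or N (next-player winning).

Compute the nim-sum pairwise:
16 ^ 30 = 14
14 ^ 14 = 0
The nim-sum is 0, so this is a P-position: the player to move is in a losing position under optimal play.

P-position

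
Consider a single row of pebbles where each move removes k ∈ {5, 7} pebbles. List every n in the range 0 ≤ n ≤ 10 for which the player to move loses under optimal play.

0, 1, 2, 3, 4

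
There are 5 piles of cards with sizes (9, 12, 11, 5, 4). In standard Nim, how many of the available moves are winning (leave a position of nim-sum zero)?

3

Nim-sum: 9 XOR 12 XOR 11 XOR 5 XOR 4 = 15.
The overall nim-sum is X = 15. A pile of size p has a winning move iff p XOR X < p (reduce it to p XOR X).
  9: 9 XOR 15 = 6 < 9 — winning move (to 6).
  12: 12 XOR 15 = 3 < 12 — winning move (to 3).
  11: 11 XOR 15 = 4 < 11 — winning move (to 4).
  5: 5 XOR 15 = 10 ≥ 5 — no move.
  4: 4 XOR 15 = 11 ≥ 4 — no move.
That gives 3 winning moves.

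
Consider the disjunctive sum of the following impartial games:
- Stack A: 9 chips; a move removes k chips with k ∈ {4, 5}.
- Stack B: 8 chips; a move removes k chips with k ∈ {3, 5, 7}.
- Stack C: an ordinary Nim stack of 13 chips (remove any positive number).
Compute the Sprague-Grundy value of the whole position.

15

Build the Grundy sequence for stack A with g(k) = mex{g(k−s) : s ∈ {4, 5}, s ≤ k}:
k:     0  1  2  3  4  5  6  7  8  9
g(k):  0  0  0  0  1  1  1  1  2  0
So g(9) = 0.
Build the Grundy sequence for stack B with g(k) = mex{g(k−s) : s ∈ {3, 5, 7}, s ≤ k}:
g(0) = mex{} = 0
g(1) = mex{} = 0
g(2) = mex{} = 0
g(3) = mex{0} = 1
g(4) = mex{0} = 1
g(5) = mex{0} = 1
g(6) = mex{0,1} = 2
g(7) = mex{0,1} = 2
g(8) = mex{0,1} = 2
So g(8) = 2.
Stack C is a plain Nim stack of size 13, so its Grundy value is 13.
The value of a disjunctive sum is the nim-sum of the parts.
Combined value = 0 ⊕ 2 ⊕ 13 = 15.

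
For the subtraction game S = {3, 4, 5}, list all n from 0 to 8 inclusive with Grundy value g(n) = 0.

0, 1, 2, 8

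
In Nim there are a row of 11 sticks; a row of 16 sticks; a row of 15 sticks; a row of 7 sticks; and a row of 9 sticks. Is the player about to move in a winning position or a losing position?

Winning position

Compute the nim-sum pairwise:
11 XOR 16 = 27
27 XOR 15 = 20
20 XOR 7 = 19
19 XOR 9 = 26
The nim-sum is 26 ≠ 0, so this is an N-position: the player to move can win.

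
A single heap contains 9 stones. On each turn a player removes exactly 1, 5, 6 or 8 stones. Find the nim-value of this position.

3

Grundy values for subtraction set {1, 5, 6, 8}:
k:     0  1  2  3  4  5  6  7  8  9
g(k):  0  1  0  1  0  1  2  3  2  3
So g(9) = 3.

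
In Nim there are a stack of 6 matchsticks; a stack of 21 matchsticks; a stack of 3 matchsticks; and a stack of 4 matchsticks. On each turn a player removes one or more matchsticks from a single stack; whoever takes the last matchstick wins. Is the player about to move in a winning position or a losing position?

Winning position

Nim-sum: 6 ^ 21 ^ 3 ^ 4 = 20.
The nim-sum is 20 ≠ 0, so this is an N-position: the player to move can win.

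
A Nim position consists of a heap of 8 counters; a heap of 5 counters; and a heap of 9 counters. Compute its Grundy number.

4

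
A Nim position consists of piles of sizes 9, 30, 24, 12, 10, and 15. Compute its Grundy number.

6

Nim-sum: 9 ⊕ 30 ⊕ 24 ⊕ 12 ⊕ 10 ⊕ 15 = 6.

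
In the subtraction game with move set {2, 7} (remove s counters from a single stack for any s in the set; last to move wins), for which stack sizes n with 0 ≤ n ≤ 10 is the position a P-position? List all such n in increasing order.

0, 1, 4, 5, 9, 10

Compute g(0), g(1), … for moves {2, 7}:
g(0) = mex{} = 0
g(1) = mex{} = 0
g(2) = mex{0} = 1
g(3) = mex{0} = 1
g(4) = mex{1} = 0
g(5) = mex{1} = 0
g(6) = mex{0} = 1
g(7) = mex{0} = 1
g(8) = mex{0,1} = 2
g(9) = mex{1} = 0
g(10) = mex{1,2} = 0
The P-positions (g = 0) in 0..10 are 0, 1, 4, 5, 9, 10.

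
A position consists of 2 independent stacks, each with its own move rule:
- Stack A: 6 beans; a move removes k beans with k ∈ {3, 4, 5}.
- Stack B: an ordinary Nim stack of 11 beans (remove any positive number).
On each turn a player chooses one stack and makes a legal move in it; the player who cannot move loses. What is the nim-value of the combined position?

For stack A, compute g(0), g(1), … with moves {3, 4, 5}:
k:     0  1  2  3  4  5  6
g(k):  0  0  0  1  1  1  2
So g(6) = 2.
Stack B is a plain Nim stack of size 11, so its Grundy value is 11.
The value of a disjunctive sum is the nim-sum of the parts.
Combined value = 2 ⊕ 11 = 9.

9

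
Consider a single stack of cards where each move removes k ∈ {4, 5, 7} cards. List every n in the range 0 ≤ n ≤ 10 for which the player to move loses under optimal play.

0, 1, 2, 3

Grundy values for subtraction set {4, 5, 7}:
g(0) = mex{} = 0
g(1) = mex{} = 0
g(2) = mex{} = 0
g(3) = mex{} = 0
g(4) = mex{0} = 1
g(5) = mex{0} = 1
g(6) = mex{0} = 1
g(7) = mex{0} = 1
g(8) = mex{0,1} = 2
g(9) = mex{0,1} = 2
g(10) = mex{0,1} = 2
The P-positions (g = 0) in 0..10 are 0, 1, 2, 3.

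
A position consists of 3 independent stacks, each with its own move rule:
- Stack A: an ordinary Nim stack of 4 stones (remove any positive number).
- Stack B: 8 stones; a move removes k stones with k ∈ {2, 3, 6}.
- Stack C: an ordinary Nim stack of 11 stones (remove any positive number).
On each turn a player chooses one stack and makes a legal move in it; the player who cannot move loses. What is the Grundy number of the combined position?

Stack A is a plain Nim stack of size 4, so its Grundy value is 4.
Build the Grundy sequence for stack B with g(k) = mex{g(k−s) : s ∈ {2, 3, 6}, s ≤ k}:
g(0) = mex{} = 0
g(1) = mex{} = 0
g(2) = mex{0} = 1
g(3) = mex{0} = 1
g(4) = mex{0,1} = 2
g(5) = mex{1} = 0
g(6) = mex{0,1,2} = 3
g(7) = mex{0,2} = 1
g(8) = mex{0,1,3} = 2
So g(8) = 2.
Stack C is a plain Nim stack of size 11, so its Grundy value is 11.
By the Sprague-Grundy theorem, the Grundy value of a sum of independent games is the XOR of the component values.
Combined value = 4 XOR 2 XOR 11 = 13.

13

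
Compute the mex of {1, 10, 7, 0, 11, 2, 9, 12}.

3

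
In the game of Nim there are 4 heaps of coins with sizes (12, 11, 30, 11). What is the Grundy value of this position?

18

In binary:
  01100  (12)
  01011  (11)
  11110  (30)
  01011  (11)
  -----
  10010  (18)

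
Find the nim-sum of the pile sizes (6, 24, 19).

13

Nim-sum: 6 XOR 24 XOR 19 = 13.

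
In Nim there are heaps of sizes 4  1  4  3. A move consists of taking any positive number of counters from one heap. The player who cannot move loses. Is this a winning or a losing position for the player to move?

Bitwise XOR of the heap sizes:
  100  (4)
  001  (1)
  100  (4)
  011  (3)
  ---
  010  (2)
The nim-sum is 2 ≠ 0, so this is an N-position: the player to move can win.

Winning position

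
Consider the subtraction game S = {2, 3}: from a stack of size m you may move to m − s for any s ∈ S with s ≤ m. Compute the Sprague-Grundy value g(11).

Compute g(0), g(1), … for moves {2, 3}:
k:     0  1  2  3  4  5  6  7  8  9 10 11
g(k):  0  0  1  1  2  0  0  1  1  2  0  0
So g(11) = 0.

0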